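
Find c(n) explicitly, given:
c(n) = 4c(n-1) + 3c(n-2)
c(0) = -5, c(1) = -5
Characteristic equation: x² - 4x - 3 = 0.
Discriminant Δ = (4)² + 4·(3) = 28.
Roots r₁,₂ = (4 ± √28)/2, so r₁ = 2 + \sqrt{7}, r₂ = 2 - \sqrt{7}.
General solution: c(n) = A·r₁^n + B·r₂^n.
From the initial conditions, A + B = -5 and r₁A + r₂B = -5.
Since r₁ - r₂ = √28: A = (-5 - (-5)r₂)/√28 = - \frac{5}{2} + \frac{5 \sqrt{7}}{14}, and B = -5 - A = - \frac{5}{2} - \frac{5 \sqrt{7}}{14}.
So c(n) = \left(- \frac{5}{2} + \frac{5 \sqrt{7}}{14}\right)\left(2 + \sqrt{7}\right)^n + \left(- \frac{5}{2} - \frac{5 \sqrt{7}}{14}\right)\left(2 - \sqrt{7}\right)^n.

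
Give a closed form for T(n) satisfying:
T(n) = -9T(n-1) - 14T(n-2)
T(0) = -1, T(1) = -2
Characteristic equation: x² + 9x + 14 = 0, which factors as (x - (-7))(x - (-2)) = 0.
Roots r₁ = -7, r₂ = -2 (distinct).
General solution: T(n) = A·(-7)^n + B·(-2)^n.
From T(0) = -1: A + B = -1.
From T(1) = -2: -7A - 2B = -2.
Solving: A = \frac{4}{5}, B = - \frac{9}{5}.
So T(n) = - \frac{9 \left(-2\right)^{n}}{5} + \frac{4 \left(-7\right)^{n}}{5}.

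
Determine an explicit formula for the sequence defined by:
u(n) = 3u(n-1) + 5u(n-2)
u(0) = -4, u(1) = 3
Characteristic equation: x² - 3x - 5 = 0.
Discriminant Δ = (3)² + 4·(5) = 29.
Roots r₁,₂ = (3 ± √29)/2, so r₁ = \frac{3}{2} + \frac{\sqrt{29}}{2}, r₂ = \frac{3}{2} - \frac{\sqrt{29}}{2}.
General solution: u(n) = A·r₁^n + B·r₂^n.
From the initial conditions, A + B = -4 and r₁A + r₂B = 3.
Since r₁ - r₂ = √29: A = (3 - (-4)r₂)/√29 = -2 + \frac{9 \sqrt{29}}{29}, and B = -4 - A = -2 - \frac{9 \sqrt{29}}{29}.
So u(n) = \left(-2 + \frac{9 \sqrt{29}}{29}\right)\left(\frac{3}{2} + \frac{\sqrt{29}}{2}\right)^n + \left(-2 - \frac{9 \sqrt{29}}{29}\right)\left(\frac{3}{2} - \frac{\sqrt{29}}{2}\right)^n.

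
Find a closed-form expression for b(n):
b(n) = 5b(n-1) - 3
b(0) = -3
First-order linear non-homogeneous.
Homogeneous solution: b_h(n) = A·(5)^n.
Try constant particular solution b_p = K: K = 5K - 3 ⇒ K = \frac{3}{4}.
General: b(n) = A·(5)^n + \frac{3}{4}.
Apply b(0) = -3: A + \frac{3}{4} = -3 ⇒ A = - \frac{15}{4}.
So b(n) = \frac{3}{4} - \frac{15 \cdot 5^{n}}{4}.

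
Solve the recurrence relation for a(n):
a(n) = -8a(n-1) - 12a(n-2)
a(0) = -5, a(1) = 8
Characteristic equation: x² + 8x + 12 = 0, which factors as (x - (-2))(x - (-6)) = 0.
Roots r₁ = -2, r₂ = -6 (distinct).
General solution: a(n) = A·(-2)^n + B·(-6)^n.
From a(0) = -5: A + B = -5.
From a(1) = 8: -2A - 6B = 8.
Solving: A = - \frac{11}{2}, B = \frac{1}{2}.
So a(n) = - \frac{11 \left(-2\right)^{n}}{2} + \frac{\left(-6\right)^{n}}{2}.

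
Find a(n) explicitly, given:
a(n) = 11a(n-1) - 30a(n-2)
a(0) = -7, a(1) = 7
Characteristic equation: x² - 11x + 30 = 0, which factors as (x - (6))(x - (5)) = 0.
Roots r₁ = 6, r₂ = 5 (distinct).
General solution: a(n) = A·(6)^n + B·(5)^n.
From a(0) = -7: A + B = -7.
From a(1) = 7: 6A + 5B = 7.
Solving: A = 42, B = -49.
So a(n) = - 49 \cdot 5^{n} + 42 \cdot 6^{n}.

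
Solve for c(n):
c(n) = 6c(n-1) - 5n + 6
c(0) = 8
First-order linear with linear forcing.
Homogeneous solution: c_h(n) = A·(6)^n.
Try particular c_p(n) = pn + q. Substituting:
  pn + q = 6(p(n-1) + q) - 5n + 6.
Matching the n-coefficient: p = 6p - 5 ⇒ p = 1.
Matching constants: q = -6p + 6q + 6 ⇒ q = 0.
General: c(n) = A·(6)^n + n + 0.
Apply c(0) = 8: A + 0 = 8 ⇒ A = 8.
So c(n) = 8 \cdot 6^{n} + n.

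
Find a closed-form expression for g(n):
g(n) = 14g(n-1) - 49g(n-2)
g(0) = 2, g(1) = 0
Characteristic equation: x² - 14x + 49 = 0, which is (x - (7))².
Repeated root r = 7.
General solution: g(n) = (A + Bn)·(7)^n.
From g(0) = 2: A = 2.
From g(1) = 0: (A + B)·(7) = 0 ⇒ B = -2.
So g(n) = \left(2 - 2 n\right) \cdot (7)^n.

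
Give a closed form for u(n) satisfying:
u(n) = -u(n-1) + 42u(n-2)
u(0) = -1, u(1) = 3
Characteristic equation: x² + x - 42 = 0, which factors as (x - (-7))(x - (6)) = 0.
Roots r₁ = -7, r₂ = 6 (distinct).
General solution: u(n) = A·(-7)^n + B·(6)^n.
From u(0) = -1: A + B = -1.
From u(1) = 3: -7A + 6B = 3.
Solving: A = - \frac{9}{13}, B = - \frac{4}{13}.
So u(n) = - \frac{9 \left(-7\right)^{n}}{13} - \frac{4 \cdot 6^{n}}{13}.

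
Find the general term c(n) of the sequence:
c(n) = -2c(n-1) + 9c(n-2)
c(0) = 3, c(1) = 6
Characteristic equation: x² + 2x - 9 = 0.
Discriminant Δ = (-2)² + 4·(9) = 40.
Roots r₁,₂ = (-2 ± √40)/2, so r₁ = -1 + \sqrt{10}, r₂ = - \sqrt{10} - 1.
General solution: c(n) = A·r₁^n + B·r₂^n.
From the initial conditions, A + B = 3 and r₁A + r₂B = 6.
Since r₁ - r₂ = √40: A = (6 - (3)r₂)/√40 = \frac{9 \sqrt{10}}{20} + \frac{3}{2}, and B = 3 - A = \frac{3}{2} - \frac{9 \sqrt{10}}{20}.
So c(n) = \left(\frac{9 \sqrt{10}}{20} + \frac{3}{2}\right)\left(-1 + \sqrt{10}\right)^n + \left(\frac{3}{2} - \frac{9 \sqrt{10}}{20}\right)\left(- \sqrt{10} - 1\right)^n.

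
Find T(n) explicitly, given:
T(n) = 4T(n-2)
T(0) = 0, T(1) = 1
Characteristic equation: x² - 4 = 0, which factors as (x - (2))(x - (-2)) = 0.
Roots r₁ = 2, r₂ = -2 (distinct).
General solution: T(n) = A·(2)^n + B·(-2)^n.
From T(0) = 0: A + B = 0.
From T(1) = 1: 2A - 2B = 1.
Solving: A = \frac{1}{4}, B = - \frac{1}{4}.
So T(n) = - \frac{\left(-2\right)^{n}}{4} + \frac{2^{n}}{4}.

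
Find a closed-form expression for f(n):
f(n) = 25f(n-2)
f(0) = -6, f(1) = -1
Characteristic equation: x² - 25 = 0, which factors as (x - (-5))(x - (5)) = 0.
Roots r₁ = -5, r₂ = 5 (distinct).
General solution: f(n) = A·(-5)^n + B·(5)^n.
From f(0) = -6: A + B = -6.
From f(1) = -1: -5A + 5B = -1.
Solving: A = - \frac{29}{10}, B = - \frac{31}{10}.
So f(n) = - \frac{29 \left(-5\right)^{n}}{10} - \frac{31 \cdot 5^{n}}{10}.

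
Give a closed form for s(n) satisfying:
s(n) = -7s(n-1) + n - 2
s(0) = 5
First-order linear with linear forcing.
Homogeneous solution: s_h(n) = A·(-7)^n.
Try particular s_p(n) = pn + q. Substituting:
  pn + q = -7(p(n-1) + q) + n - 2.
Matching the n-coefficient: p = -7p + 1 ⇒ p = \frac{1}{8}.
Matching constants: q = 7p - 7q - 2 ⇒ q = - \frac{9}{64}.
General: s(n) = A·(-7)^n + \frac{n}{8} - \frac{9}{64}.
Apply s(0) = 5: A - \frac{9}{64} = 5 ⇒ A = \frac{329}{64}.
So s(n) = \frac{329 \left(-7\right)^{n}}{64} + \frac{n}{8} - \frac{9}{64}.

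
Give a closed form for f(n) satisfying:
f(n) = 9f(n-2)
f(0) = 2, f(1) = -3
Characteristic equation: x² - 9 = 0, which factors as (x - (-3))(x - (3)) = 0.
Roots r₁ = -3, r₂ = 3 (distinct).
General solution: f(n) = A·(-3)^n + B·(3)^n.
From f(0) = 2: A + B = 2.
From f(1) = -3: -3A + 3B = -3.
Solving: A = \frac{3}{2}, B = \frac{1}{2}.
So f(n) = \frac{3 \left(-3\right)^{n}}{2} + \frac{3^{n}}{2}.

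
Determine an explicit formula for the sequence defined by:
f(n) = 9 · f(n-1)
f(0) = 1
Pure geometric recurrence with ratio 9.
By induction f(n) = f(0) · (9)^n = 9^{n}.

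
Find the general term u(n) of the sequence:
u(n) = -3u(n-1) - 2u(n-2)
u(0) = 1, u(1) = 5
Characteristic equation: x² + 3x + 2 = 0, which factors as (x - (-1))(x - (-2)) = 0.
Roots r₁ = -1, r₂ = -2 (distinct).
General solution: u(n) = A·(-1)^n + B·(-2)^n.
From u(0) = 1: A + B = 1.
From u(1) = 5: -A - 2B = 5.
Solving: A = 7, B = -6.
So u(n) = 7 \left(-1\right)^{n} - 6 \left(-2\right)^{n}.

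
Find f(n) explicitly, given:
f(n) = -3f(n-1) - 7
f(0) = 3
First-order linear non-homogeneous.
Homogeneous solution: f_h(n) = A·(-3)^n.
Try constant particular solution f_p = K: K = -3K - 7 ⇒ K = - \frac{7}{4}.
General: f(n) = A·(-3)^n - \frac{7}{4}.
Apply f(0) = 3: A - \frac{7}{4} = 3 ⇒ A = \frac{19}{4}.
So f(n) = \frac{19 \left(-3\right)^{n}}{4} - \frac{7}{4}.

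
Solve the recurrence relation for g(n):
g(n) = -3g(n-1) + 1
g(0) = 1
First-order linear non-homogeneous.
Homogeneous solution: g_h(n) = A·(-3)^n.
Try constant particular solution g_p = K: K = -3K + 1 ⇒ K = \frac{1}{4}.
General: g(n) = A·(-3)^n + \frac{1}{4}.
Apply g(0) = 1: A + \frac{1}{4} = 1 ⇒ A = \frac{3}{4}.
So g(n) = \frac{3 \left(-3\right)^{n}}{4} + \frac{1}{4}.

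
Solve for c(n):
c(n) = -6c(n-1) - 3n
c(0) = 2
First-order linear with linear forcing.
Homogeneous solution: c_h(n) = A·(-6)^n.
Try particular c_p(n) = pn + q. Substituting:
  pn + q = -6(p(n-1) + q) - 3n.
Matching the n-coefficient: p = -6p - 3 ⇒ p = - \frac{3}{7}.
Matching constants: q = 6p - 6q ⇒ q = - \frac{18}{49}.
General: c(n) = A·(-6)^n - \frac{3 n}{7} - \frac{18}{49}.
Apply c(0) = 2: A - \frac{18}{49} = 2 ⇒ A = \frac{116}{49}.
So c(n) = \frac{116 \left(-6\right)^{n}}{49} - \frac{3 n}{7} - \frac{18}{49}.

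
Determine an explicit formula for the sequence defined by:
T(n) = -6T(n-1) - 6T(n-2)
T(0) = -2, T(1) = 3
Characteristic equation: x² + 6x + 6 = 0.
Discriminant Δ = (-6)² + 4·(-6) = 12.
Roots r₁,₂ = (-6 ± √12)/2, so r₁ = -3 + \sqrt{3}, r₂ = -3 - \sqrt{3}.
General solution: T(n) = A·r₁^n + B·r₂^n.
From the initial conditions, A + B = -2 and r₁A + r₂B = 3.
Since r₁ - r₂ = √12: A = (3 - (-2)r₂)/√12 = -1 - \frac{\sqrt{3}}{2}, and B = -2 - A = -1 + \frac{\sqrt{3}}{2}.
So T(n) = \left(-1 - \frac{\sqrt{3}}{2}\right)\left(-3 + \sqrt{3}\right)^n + \left(-1 + \frac{\sqrt{3}}{2}\right)\left(-3 - \sqrt{3}\right)^n.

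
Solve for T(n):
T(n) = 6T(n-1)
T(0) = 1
This is a homogeneous first-order recurrence with ratio 6.
By induction T(n) = T(0) · (6)^n = 6^{n}.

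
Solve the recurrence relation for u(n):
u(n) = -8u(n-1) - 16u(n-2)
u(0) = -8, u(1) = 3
Characteristic equation: x² + 8x + 16 = 0, which is (x - (-4))².
Repeated root r = -4.
General solution: u(n) = (A + Bn)·(-4)^n.
From u(0) = -8: A = -8.
From u(1) = 3: (A + B)·(-4) = 3 ⇒ B = \frac{29}{4}.
So u(n) = \left(\frac{29 n}{4} - 8\right) \cdot (-4)^n.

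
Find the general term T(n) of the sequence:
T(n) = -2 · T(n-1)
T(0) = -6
Pure geometric recurrence with ratio -2.
By induction T(n) = T(0) · (-2)^n = - 6 \left(-2\right)^{n}.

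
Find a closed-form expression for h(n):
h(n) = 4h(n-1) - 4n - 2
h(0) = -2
First-order linear with linear forcing.
Homogeneous solution: h_h(n) = A·(4)^n.
Try particular h_p(n) = pn + q. Substituting:
  pn + q = 4(p(n-1) + q) - 4n - 2.
Matching the n-coefficient: p = 4p - 4 ⇒ p = \frac{4}{3}.
Matching constants: q = -4p + 4q - 2 ⇒ q = \frac{22}{9}.
General: h(n) = A·(4)^n + \frac{4 n}{3} + \frac{22}{9}.
Apply h(0) = -2: A + \frac{22}{9} = -2 ⇒ A = - \frac{40}{9}.
So h(n) = - \frac{40 \cdot 4^{n}}{9} + \frac{4 n}{3} + \frac{22}{9}.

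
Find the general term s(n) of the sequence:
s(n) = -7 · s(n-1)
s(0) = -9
Pure geometric recurrence with ratio -7.
By induction s(n) = s(0) · (-7)^n = - 9 \left(-7\right)^{n}.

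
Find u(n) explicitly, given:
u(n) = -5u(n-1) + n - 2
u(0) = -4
First-order linear with linear forcing.
Homogeneous solution: u_h(n) = A·(-5)^n.
Try particular u_p(n) = pn + q. Substituting:
  pn + q = -5(p(n-1) + q) + n - 2.
Matching the n-coefficient: p = -5p + 1 ⇒ p = \frac{1}{6}.
Matching constants: q = 5p - 5q - 2 ⇒ q = - \frac{7}{36}.
General: u(n) = A·(-5)^n + \frac{n}{6} - \frac{7}{36}.
Apply u(0) = -4: A - \frac{7}{36} = -4 ⇒ A = - \frac{137}{36}.
So u(n) = - \frac{137 \left(-5\right)^{n}}{36} + \frac{n}{6} - \frac{7}{36}.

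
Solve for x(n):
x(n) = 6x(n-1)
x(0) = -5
This is a homogeneous first-order recurrence with ratio 6.
By induction x(n) = x(0) · (6)^n = - 5 \cdot 6^{n}.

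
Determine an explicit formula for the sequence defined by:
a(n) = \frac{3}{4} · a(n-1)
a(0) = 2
Pure geometric recurrence with ratio \frac{3}{4}.
By induction a(n) = a(0) · (\frac{3}{4})^n = 2 \left(\frac{3}{4}\right)^{n}.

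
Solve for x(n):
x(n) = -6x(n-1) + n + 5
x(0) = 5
First-order linear with linear forcing.
Homogeneous solution: x_h(n) = A·(-6)^n.
Try particular x_p(n) = pn + q. Substituting:
  pn + q = -6(p(n-1) + q) + n + 5.
Matching the n-coefficient: p = -6p + 1 ⇒ p = \frac{1}{7}.
Matching constants: q = 6p - 6q + 5 ⇒ q = \frac{41}{49}.
General: x(n) = A·(-6)^n + \frac{n}{7} + \frac{41}{49}.
Apply x(0) = 5: A + \frac{41}{49} = 5 ⇒ A = \frac{204}{49}.
So x(n) = \frac{204 \left(-6\right)^{n}}{49} + \frac{n}{7} + \frac{41}{49}.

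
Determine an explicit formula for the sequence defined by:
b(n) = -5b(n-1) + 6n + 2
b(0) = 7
First-order linear with linear forcing.
Homogeneous solution: b_h(n) = A·(-5)^n.
Try particular b_p(n) = pn + q. Substituting:
  pn + q = -5(p(n-1) + q) + 6n + 2.
Matching the n-coefficient: p = -5p + 6 ⇒ p = 1.
Matching constants: q = 5p - 5q + 2 ⇒ q = \frac{7}{6}.
General: b(n) = A·(-5)^n + n + \frac{7}{6}.
Apply b(0) = 7: A + \frac{7}{6} = 7 ⇒ A = \frac{35}{6}.
So b(n) = \frac{35 \left(-5\right)^{n}}{6} + n + \frac{7}{6}.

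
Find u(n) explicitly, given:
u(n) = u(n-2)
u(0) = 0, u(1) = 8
Characteristic equation: x² - 1 = 0, which factors as (x - (1))(x - (-1)) = 0.
Roots r₁ = 1, r₂ = -1 (distinct).
General solution: u(n) = A·(1)^n + B·(-1)^n.
From u(0) = 0: A + B = 0.
From u(1) = 8: A - B = 8.
Solving: A = 4, B = -4.
So u(n) = 4 - 4 \left(-1\right)^{n}.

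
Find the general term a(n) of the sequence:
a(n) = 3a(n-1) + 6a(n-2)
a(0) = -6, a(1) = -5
Characteristic equation: x² - 3x - 6 = 0.
Discriminant Δ = (3)² + 4·(6) = 33.
Roots r₁,₂ = (3 ± √33)/2, so r₁ = \frac{3}{2} + \frac{\sqrt{33}}{2}, r₂ = \frac{3}{2} - \frac{\sqrt{33}}{2}.
General solution: a(n) = A·r₁^n + B·r₂^n.
From the initial conditions, A + B = -6 and r₁A + r₂B = -5.
Since r₁ - r₂ = √33: A = (-5 - (-6)r₂)/√33 = -3 + \frac{4 \sqrt{33}}{33}, and B = -6 - A = -3 - \frac{4 \sqrt{33}}{33}.
So a(n) = \left(-3 + \frac{4 \sqrt{33}}{33}\right)\left(\frac{3}{2} + \frac{\sqrt{33}}{2}\right)^n + \left(-3 - \frac{4 \sqrt{33}}{33}\right)\left(\frac{3}{2} - \frac{\sqrt{33}}{2}\right)^n.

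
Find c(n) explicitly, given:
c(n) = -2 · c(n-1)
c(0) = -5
Pure geometric recurrence with ratio -2.
By induction c(n) = c(0) · (-2)^n = - 5 \left(-2\right)^{n}.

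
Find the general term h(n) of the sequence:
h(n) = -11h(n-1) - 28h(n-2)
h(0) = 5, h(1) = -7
Characteristic equation: x² + 11x + 28 = 0, which factors as (x - (-7))(x - (-4)) = 0.
Roots r₁ = -7, r₂ = -4 (distinct).
General solution: h(n) = A·(-7)^n + B·(-4)^n.
From h(0) = 5: A + B = 5.
From h(1) = -7: -7A - 4B = -7.
Solving: A = - \frac{13}{3}, B = \frac{28}{3}.
So h(n) = \frac{28 \left(-4\right)^{n}}{3} - \frac{13 \left(-7\right)^{n}}{3}.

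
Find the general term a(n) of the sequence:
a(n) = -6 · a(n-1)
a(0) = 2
Pure geometric recurrence with ratio -6.
By induction a(n) = a(0) · (-6)^n = 2 \left(-6\right)^{n}.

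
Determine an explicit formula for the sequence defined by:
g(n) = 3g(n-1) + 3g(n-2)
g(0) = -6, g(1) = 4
Characteristic equation: x² - 3x - 3 = 0.
Discriminant Δ = (3)² + 4·(3) = 21.
Roots r₁,₂ = (3 ± √21)/2, so r₁ = \frac{3}{2} + \frac{\sqrt{21}}{2}, r₂ = \frac{3}{2} - \frac{\sqrt{21}}{2}.
General solution: g(n) = A·r₁^n + B·r₂^n.
From the initial conditions, A + B = -6 and r₁A + r₂B = 4.
Since r₁ - r₂ = √21: A = (4 - (-6)r₂)/√21 = -3 + \frac{13 \sqrt{21}}{21}, and B = -6 - A = -3 - \frac{13 \sqrt{21}}{21}.
So g(n) = \left(-3 + \frac{13 \sqrt{21}}{21}\right)\left(\frac{3}{2} + \frac{\sqrt{21}}{2}\right)^n + \left(-3 - \frac{13 \sqrt{21}}{21}\right)\left(\frac{3}{2} - \frac{\sqrt{21}}{2}\right)^n.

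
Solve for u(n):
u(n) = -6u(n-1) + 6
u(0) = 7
First-order linear non-homogeneous.
Homogeneous solution: u_h(n) = A·(-6)^n.
Try constant particular solution u_p = K: K = -6K + 6 ⇒ K = \frac{6}{7}.
General: u(n) = A·(-6)^n + \frac{6}{7}.
Apply u(0) = 7: A + \frac{6}{7} = 7 ⇒ A = \frac{43}{7}.
So u(n) = \frac{43 \left(-6\right)^{n}}{7} + \frac{6}{7}.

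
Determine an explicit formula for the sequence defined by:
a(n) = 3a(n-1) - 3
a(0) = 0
First-order linear non-homogeneous.
Homogeneous solution: a_h(n) = A·(3)^n.
Try constant particular solution a_p = K: K = 3K - 3 ⇒ K = \frac{3}{2}.
General: a(n) = A·(3)^n + \frac{3}{2}.
Apply a(0) = 0: A + \frac{3}{2} = 0 ⇒ A = - \frac{3}{2}.
So a(n) = \frac{3}{2} - \frac{3 \cdot 3^{n}}{2}.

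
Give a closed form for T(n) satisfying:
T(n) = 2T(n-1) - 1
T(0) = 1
First-order linear non-homogeneous.
Homogeneous solution: T_h(n) = A·(2)^n.
Try constant particular solution T_p = K: K = 2K - 1 ⇒ K = 1.
General: T(n) = A·(2)^n + 1.
Apply T(0) = 1: A + 1 = 1 ⇒ A = 0.
So T(n) = 1.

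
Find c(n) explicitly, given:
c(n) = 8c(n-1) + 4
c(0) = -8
First-order linear non-homogeneous.
Homogeneous solution: c_h(n) = A·(8)^n.
Try constant particular solution c_p = K: K = 8K + 4 ⇒ K = - \frac{4}{7}.
General: c(n) = A·(8)^n - \frac{4}{7}.
Apply c(0) = -8: A - \frac{4}{7} = -8 ⇒ A = - \frac{52}{7}.
So c(n) = - \frac{52 \cdot 8^{n}}{7} - \frac{4}{7}.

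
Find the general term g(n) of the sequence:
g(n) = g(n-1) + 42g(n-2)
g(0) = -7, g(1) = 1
Characteristic equation: x² - x - 42 = 0, which factors as (x - (-6))(x - (7)) = 0.
Roots r₁ = -6, r₂ = 7 (distinct).
General solution: g(n) = A·(-6)^n + B·(7)^n.
From g(0) = -7: A + B = -7.
From g(1) = 1: -6A + 7B = 1.
Solving: A = - \frac{50}{13}, B = - \frac{41}{13}.
So g(n) = - \frac{50 \left(-6\right)^{n}}{13} - \frac{41 \cdot 7^{n}}{13}.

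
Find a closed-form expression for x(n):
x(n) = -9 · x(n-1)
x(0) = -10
Pure geometric recurrence with ratio -9.
By induction x(n) = x(0) · (-9)^n = - 10 \left(-9\right)^{n}.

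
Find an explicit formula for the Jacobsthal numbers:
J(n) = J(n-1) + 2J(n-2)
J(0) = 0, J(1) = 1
This is the Jacobsthal sequence.
Characteristic equation: x² - x - 2 = 0; roots r₁ = 2, r₂ = -1.
General: J(n) = A·r₁^n + B·r₂^n. Solving with J(0)=0, J(1)=1 gives A = \frac{1}{3}, B = - \frac{1}{3}.
So J(n) = - \frac{\left(-1\right)^{n}}{3} + \frac{2^{n}}{3}.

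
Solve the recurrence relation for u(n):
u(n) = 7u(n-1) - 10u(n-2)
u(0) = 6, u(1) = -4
Characteristic equation: x² - 7x + 10 = 0, which factors as (x - (2))(x - (5)) = 0.
Roots r₁ = 2, r₂ = 5 (distinct).
General solution: u(n) = A·(2)^n + B·(5)^n.
From u(0) = 6: A + B = 6.
From u(1) = -4: 2A + 5B = -4.
Solving: A = \frac{34}{3}, B = - \frac{16}{3}.
So u(n) = \frac{34 \cdot 2^{n}}{3} - \frac{16 \cdot 5^{n}}{3}.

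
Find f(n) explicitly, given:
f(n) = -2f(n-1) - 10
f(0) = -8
First-order linear non-homogeneous.
Homogeneous solution: f_h(n) = A·(-2)^n.
Try constant particular solution f_p = K: K = -2K - 10 ⇒ K = - \frac{10}{3}.
General: f(n) = A·(-2)^n - \frac{10}{3}.
Apply f(0) = -8: A - \frac{10}{3} = -8 ⇒ A = - \frac{14}{3}.
So f(n) = - \frac{14 \left(-2\right)^{n}}{3} - \frac{10}{3}.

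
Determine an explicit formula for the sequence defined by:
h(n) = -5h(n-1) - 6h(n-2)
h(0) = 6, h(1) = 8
Characteristic equation: x² + 5x + 6 = 0, which factors as (x - (-2))(x - (-3)) = 0.
Roots r₁ = -2, r₂ = -3 (distinct).
General solution: h(n) = A·(-2)^n + B·(-3)^n.
From h(0) = 6: A + B = 6.
From h(1) = 8: -2A - 3B = 8.
Solving: A = 26, B = -20.
So h(n) = 26 \left(-2\right)^{n} - 20 \left(-3\right)^{n}.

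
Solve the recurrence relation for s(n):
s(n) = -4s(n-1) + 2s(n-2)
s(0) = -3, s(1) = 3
Characteristic equation: x² + 4x - 2 = 0.
Discriminant Δ = (-4)² + 4·(2) = 24.
Roots r₁,₂ = (-4 ± √24)/2, so r₁ = -2 + \sqrt{6}, r₂ = - \sqrt{6} - 2.
General solution: s(n) = A·r₁^n + B·r₂^n.
From the initial conditions, A + B = -3 and r₁A + r₂B = 3.
Since r₁ - r₂ = √24: A = (3 - (-3)r₂)/√24 = - \frac{3}{2} - \frac{\sqrt{6}}{4}, and B = -3 - A = - \frac{3}{2} + \frac{\sqrt{6}}{4}.
So s(n) = \left(- \frac{3}{2} - \frac{\sqrt{6}}{4}\right)\left(-2 + \sqrt{6}\right)^n + \left(- \frac{3}{2} + \frac{\sqrt{6}}{4}\right)\left(- \sqrt{6} - 2\right)^n.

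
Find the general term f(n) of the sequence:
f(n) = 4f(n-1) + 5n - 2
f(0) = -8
First-order linear with linear forcing.
Homogeneous solution: f_h(n) = A·(4)^n.
Try particular f_p(n) = pn + q. Substituting:
  pn + q = 4(p(n-1) + q) + 5n - 2.
Matching the n-coefficient: p = 4p + 5 ⇒ p = - \frac{5}{3}.
Matching constants: q = -4p + 4q - 2 ⇒ q = - \frac{14}{9}.
General: f(n) = A·(4)^n - \frac{5 n}{3} - \frac{14}{9}.
Apply f(0) = -8: A - \frac{14}{9} = -8 ⇒ A = - \frac{58}{9}.
So f(n) = - \frac{58 \cdot 4^{n}}{9} - \frac{5 n}{3} - \frac{14}{9}.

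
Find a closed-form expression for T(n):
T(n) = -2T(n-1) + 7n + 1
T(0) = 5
First-order linear with linear forcing.
Homogeneous solution: T_h(n) = A·(-2)^n.
Try particular T_p(n) = pn + q. Substituting:
  pn + q = -2(p(n-1) + q) + 7n + 1.
Matching the n-coefficient: p = -2p + 7 ⇒ p = \frac{7}{3}.
Matching constants: q = 2p - 2q + 1 ⇒ q = \frac{17}{9}.
General: T(n) = A·(-2)^n + \frac{7 n}{3} + \frac{17}{9}.
Apply T(0) = 5: A + \frac{17}{9} = 5 ⇒ A = \frac{28}{9}.
So T(n) = \frac{28 \left(-2\right)^{n}}{9} + \frac{7 n}{3} + \frac{17}{9}.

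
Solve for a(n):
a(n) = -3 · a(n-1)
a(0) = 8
Pure geometric recurrence with ratio -3.
By induction a(n) = a(0) · (-3)^n = 8 \left(-3\right)^{n}.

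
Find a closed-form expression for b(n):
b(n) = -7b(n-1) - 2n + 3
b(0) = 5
First-order linear with linear forcing.
Homogeneous solution: b_h(n) = A·(-7)^n.
Try particular b_p(n) = pn + q. Substituting:
  pn + q = -7(p(n-1) + q) - 2n + 3.
Matching the n-coefficient: p = -7p - 2 ⇒ p = - \frac{1}{4}.
Matching constants: q = 7p - 7q + 3 ⇒ q = \frac{5}{32}.
General: b(n) = A·(-7)^n - \frac{n}{4} + \frac{5}{32}.
Apply b(0) = 5: A + \frac{5}{32} = 5 ⇒ A = \frac{155}{32}.
So b(n) = \frac{155 \left(-7\right)^{n}}{32} - \frac{n}{4} + \frac{5}{32}.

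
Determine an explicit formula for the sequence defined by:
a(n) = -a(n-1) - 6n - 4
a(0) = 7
First-order linear with linear forcing.
Homogeneous solution: a_h(n) = A·(-1)^n.
Try particular a_p(n) = pn + q. Substituting:
  pn + q = -(p(n-1) + q) - 6n - 4.
Matching the n-coefficient: p = -p - 6 ⇒ p = -3.
Matching constants: q = p - q - 4 ⇒ q = - \frac{7}{2}.
General: a(n) = A·(-1)^n - 3 n - \frac{7}{2}.
Apply a(0) = 7: A - \frac{7}{2} = 7 ⇒ A = \frac{21}{2}.
So a(n) = \frac{21 \left(-1\right)^{n}}{2} - 3 n - \frac{7}{2}.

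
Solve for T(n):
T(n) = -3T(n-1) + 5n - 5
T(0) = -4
First-order linear with linear forcing.
Homogeneous solution: T_h(n) = A·(-3)^n.
Try particular T_p(n) = pn + q. Substituting:
  pn + q = -3(p(n-1) + q) + 5n - 5.
Matching the n-coefficient: p = -3p + 5 ⇒ p = \frac{5}{4}.
Matching constants: q = 3p - 3q - 5 ⇒ q = - \frac{5}{16}.
General: T(n) = A·(-3)^n + \frac{5 n}{4} - \frac{5}{16}.
Apply T(0) = -4: A - \frac{5}{16} = -4 ⇒ A = - \frac{59}{16}.
So T(n) = - \frac{59 \left(-3\right)^{n}}{16} + \frac{5 n}{4} - \frac{5}{16}.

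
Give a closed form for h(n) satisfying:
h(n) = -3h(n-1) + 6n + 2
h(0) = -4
First-order linear with linear forcing.
Homogeneous solution: h_h(n) = A·(-3)^n.
Try particular h_p(n) = pn + q. Substituting:
  pn + q = -3(p(n-1) + q) + 6n + 2.
Matching the n-coefficient: p = -3p + 6 ⇒ p = \frac{3}{2}.
Matching constants: q = 3p - 3q + 2 ⇒ q = \frac{13}{8}.
General: h(n) = A·(-3)^n + \frac{3 n}{2} + \frac{13}{8}.
Apply h(0) = -4: A + \frac{13}{8} = -4 ⇒ A = - \frac{45}{8}.
So h(n) = - \frac{45 \left(-3\right)^{n}}{8} + \frac{3 n}{2} + \frac{13}{8}.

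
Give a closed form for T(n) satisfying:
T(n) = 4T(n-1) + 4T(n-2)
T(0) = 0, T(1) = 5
Characteristic equation: x² - 4x - 4 = 0.
Discriminant Δ = (4)² + 4·(4) = 32.
Roots r₁,₂ = (4 ± √32)/2, so r₁ = 2 + 2 \sqrt{2}, r₂ = 2 - 2 \sqrt{2}.
General solution: T(n) = A·r₁^n + B·r₂^n.
From the initial conditions, A + B = 0 and r₁A + r₂B = 5.
Since r₁ - r₂ = √32: A = (5 - (0)r₂)/√32 = \frac{5 \sqrt{2}}{8}, and B = 0 - A = - \frac{5 \sqrt{2}}{8}.
So T(n) = \left(\frac{5 \sqrt{2}}{8}\right)\left(2 + 2 \sqrt{2}\right)^n + \left(- \frac{5 \sqrt{2}}{8}\right)\left(2 - 2 \sqrt{2}\right)^n.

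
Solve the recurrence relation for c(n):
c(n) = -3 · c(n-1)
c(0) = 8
Pure geometric recurrence with ratio -3.
By induction c(n) = c(0) · (-3)^n = 8 \left(-3\right)^{n}.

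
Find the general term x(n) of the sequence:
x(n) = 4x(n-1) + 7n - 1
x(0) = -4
First-order linear with linear forcing.
Homogeneous solution: x_h(n) = A·(4)^n.
Try particular x_p(n) = pn + q. Substituting:
  pn + q = 4(p(n-1) + q) + 7n - 1.
Matching the n-coefficient: p = 4p + 7 ⇒ p = - \frac{7}{3}.
Matching constants: q = -4p + 4q - 1 ⇒ q = - \frac{25}{9}.
General: x(n) = A·(4)^n - \frac{7 n}{3} - \frac{25}{9}.
Apply x(0) = -4: A - \frac{25}{9} = -4 ⇒ A = - \frac{11}{9}.
So x(n) = - \frac{11 \cdot 4^{n}}{9} - \frac{7 n}{3} - \frac{25}{9}.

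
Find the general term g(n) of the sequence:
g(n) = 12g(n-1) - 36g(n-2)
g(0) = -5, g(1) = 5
Characteristic equation: x² - 12x + 36 = 0, which is (x - (6))².
Repeated root r = 6.
General solution: g(n) = (A + Bn)·(6)^n.
From g(0) = -5: A = -5.
From g(1) = 5: (A + B)·(6) = 5 ⇒ B = \frac{35}{6}.
So g(n) = \left(\frac{35 n}{6} - 5\right) \cdot (6)^n.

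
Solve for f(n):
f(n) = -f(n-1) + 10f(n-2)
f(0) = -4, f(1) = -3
Characteristic equation: x² + x - 10 = 0.
Discriminant Δ = (-1)² + 4·(10) = 41.
Roots r₁,₂ = (-1 ± √41)/2, so r₁ = - \frac{1}{2} + \frac{\sqrt{41}}{2}, r₂ = - \frac{\sqrt{41}}{2} - \frac{1}{2}.
General solution: f(n) = A·r₁^n + B·r₂^n.
From the initial conditions, A + B = -4 and r₁A + r₂B = -3.
Since r₁ - r₂ = √41: A = (-3 - (-4)r₂)/√41 = -2 - \frac{5 \sqrt{41}}{41}, and B = -4 - A = -2 + \frac{5 \sqrt{41}}{41}.
So f(n) = \left(-2 - \frac{5 \sqrt{41}}{41}\right)\left(- \frac{1}{2} + \frac{\sqrt{41}}{2}\right)^n + \left(-2 + \frac{5 \sqrt{41}}{41}\right)\left(- \frac{\sqrt{41}}{2} - \frac{1}{2}\right)^n.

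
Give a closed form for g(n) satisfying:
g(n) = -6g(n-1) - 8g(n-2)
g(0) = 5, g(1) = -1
Characteristic equation: x² + 6x + 8 = 0, which factors as (x - (-4))(x - (-2)) = 0.
Roots r₁ = -4, r₂ = -2 (distinct).
General solution: g(n) = A·(-4)^n + B·(-2)^n.
From g(0) = 5: A + B = 5.
From g(1) = -1: -4A - 2B = -1.
Solving: A = - \frac{9}{2}, B = \frac{19}{2}.
So g(n) = \frac{19 \left(-2\right)^{n}}{2} - \frac{9 \left(-4\right)^{n}}{2}.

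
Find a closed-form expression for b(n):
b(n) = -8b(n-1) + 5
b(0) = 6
First-order linear non-homogeneous.
Homogeneous solution: b_h(n) = A·(-8)^n.
Try constant particular solution b_p = K: K = -8K + 5 ⇒ K = \frac{5}{9}.
General: b(n) = A·(-8)^n + \frac{5}{9}.
Apply b(0) = 6: A + \frac{5}{9} = 6 ⇒ A = \frac{49}{9}.
So b(n) = \frac{49 \left(-8\right)^{n}}{9} + \frac{5}{9}.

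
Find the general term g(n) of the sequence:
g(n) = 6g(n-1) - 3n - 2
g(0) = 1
First-order linear with linear forcing.
Homogeneous solution: g_h(n) = A·(6)^n.
Try particular g_p(n) = pn + q. Substituting:
  pn + q = 6(p(n-1) + q) - 3n - 2.
Matching the n-coefficient: p = 6p - 3 ⇒ p = \frac{3}{5}.
Matching constants: q = -6p + 6q - 2 ⇒ q = \frac{28}{25}.
General: g(n) = A·(6)^n + \frac{3 n}{5} + \frac{28}{25}.
Apply g(0) = 1: A + \frac{28}{25} = 1 ⇒ A = - \frac{3}{25}.
So g(n) = - \frac{3 \cdot 6^{n}}{25} + \frac{3 n}{5} + \frac{28}{25}.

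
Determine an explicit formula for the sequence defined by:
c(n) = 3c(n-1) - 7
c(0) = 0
First-order linear non-homogeneous.
Homogeneous solution: c_h(n) = A·(3)^n.
Try constant particular solution c_p = K: K = 3K - 7 ⇒ K = \frac{7}{2}.
General: c(n) = A·(3)^n + \frac{7}{2}.
Apply c(0) = 0: A + \frac{7}{2} = 0 ⇒ A = - \frac{7}{2}.
So c(n) = \frac{7}{2} - \frac{7 \cdot 3^{n}}{2}.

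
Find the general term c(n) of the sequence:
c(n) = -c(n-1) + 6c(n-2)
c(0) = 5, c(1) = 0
Characteristic equation: x² + x - 6 = 0, which factors as (x - (2))(x - (-3)) = 0.
Roots r₁ = 2, r₂ = -3 (distinct).
General solution: c(n) = A·(2)^n + B·(-3)^n.
From c(0) = 5: A + B = 5.
From c(1) = 0: 2A - 3B = 0.
Solving: A = 3, B = 2.
So c(n) = 2 \left(-3\right)^{n} + 3 \cdot 2^{n}.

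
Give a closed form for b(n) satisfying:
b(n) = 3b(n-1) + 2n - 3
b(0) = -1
First-order linear with linear forcing.
Homogeneous solution: b_h(n) = A·(3)^n.
Try particular b_p(n) = pn + q. Substituting:
  pn + q = 3(p(n-1) + q) + 2n - 3.
Matching the n-coefficient: p = 3p + 2 ⇒ p = -1.
Matching constants: q = -3p + 3q - 3 ⇒ q = 0.
General: b(n) = A·(3)^n - n + 0.
Apply b(0) = -1: A + 0 = -1 ⇒ A = -1.
So b(n) = - 3^{n} - n.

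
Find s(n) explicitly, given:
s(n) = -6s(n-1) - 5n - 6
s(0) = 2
First-order linear with linear forcing.
Homogeneous solution: s_h(n) = A·(-6)^n.
Try particular s_p(n) = pn + q. Substituting:
  pn + q = -6(p(n-1) + q) - 5n - 6.
Matching the n-coefficient: p = -6p - 5 ⇒ p = - \frac{5}{7}.
Matching constants: q = 6p - 6q - 6 ⇒ q = - \frac{72}{49}.
General: s(n) = A·(-6)^n - \frac{5 n}{7} - \frac{72}{49}.
Apply s(0) = 2: A - \frac{72}{49} = 2 ⇒ A = \frac{170}{49}.
So s(n) = \frac{170 \left(-6\right)^{n}}{49} - \frac{5 n}{7} - \frac{72}{49}.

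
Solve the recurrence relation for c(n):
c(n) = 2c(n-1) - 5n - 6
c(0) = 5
First-order linear with linear forcing.
Homogeneous solution: c_h(n) = A·(2)^n.
Try particular c_p(n) = pn + q. Substituting:
  pn + q = 2(p(n-1) + q) - 5n - 6.
Matching the n-coefficient: p = 2p - 5 ⇒ p = 5.
Matching constants: q = -2p + 2q - 6 ⇒ q = 16.
General: c(n) = A·(2)^n + 5 n + 16.
Apply c(0) = 5: A + 16 = 5 ⇒ A = -11.
So c(n) = - 11 \cdot 2^{n} + 5 n + 16.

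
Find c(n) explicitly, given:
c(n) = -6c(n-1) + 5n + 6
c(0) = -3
First-order linear with linear forcing.
Homogeneous solution: c_h(n) = A·(-6)^n.
Try particular c_p(n) = pn + q. Substituting:
  pn + q = -6(p(n-1) + q) + 5n + 6.
Matching the n-coefficient: p = -6p + 5 ⇒ p = \frac{5}{7}.
Matching constants: q = 6p - 6q + 6 ⇒ q = \frac{72}{49}.
General: c(n) = A·(-6)^n + \frac{5 n}{7} + \frac{72}{49}.
Apply c(0) = -3: A + \frac{72}{49} = -3 ⇒ A = - \frac{219}{49}.
So c(n) = - \frac{219 \left(-6\right)^{n}}{49} + \frac{5 n}{7} + \frac{72}{49}.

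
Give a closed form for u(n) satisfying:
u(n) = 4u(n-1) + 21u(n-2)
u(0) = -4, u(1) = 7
Characteristic equation: x² - 4x - 21 = 0, which factors as (x - (7))(x - (-3)) = 0.
Roots r₁ = 7, r₂ = -3 (distinct).
General solution: u(n) = A·(7)^n + B·(-3)^n.
From u(0) = -4: A + B = -4.
From u(1) = 7: 7A - 3B = 7.
Solving: A = - \frac{1}{2}, B = - \frac{7}{2}.
So u(n) = - \frac{7 \left(-3\right)^{n}}{2} - \frac{7^{n}}{2}.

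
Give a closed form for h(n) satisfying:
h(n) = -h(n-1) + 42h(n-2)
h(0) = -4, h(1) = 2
Characteristic equation: x² + x - 42 = 0, which factors as (x - (-7))(x - (6)) = 0.
Roots r₁ = -7, r₂ = 6 (distinct).
General solution: h(n) = A·(-7)^n + B·(6)^n.
From h(0) = -4: A + B = -4.
From h(1) = 2: -7A + 6B = 2.
Solving: A = -2, B = -2.
So h(n) = - 2 \left(-7\right)^{n} - 2 \cdot 6^{n}.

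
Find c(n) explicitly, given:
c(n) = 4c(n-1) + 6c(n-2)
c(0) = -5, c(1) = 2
Characteristic equation: x² - 4x - 6 = 0.
Discriminant Δ = (4)² + 4·(6) = 40.
Roots r₁,₂ = (4 ± √40)/2, so r₁ = 2 + \sqrt{10}, r₂ = 2 - \sqrt{10}.
General solution: c(n) = A·r₁^n + B·r₂^n.
From the initial conditions, A + B = -5 and r₁A + r₂B = 2.
Since r₁ - r₂ = √40: A = (2 - (-5)r₂)/√40 = - \frac{5}{2} + \frac{3 \sqrt{10}}{5}, and B = -5 - A = - \frac{5}{2} - \frac{3 \sqrt{10}}{5}.
So c(n) = \left(- \frac{5}{2} + \frac{3 \sqrt{10}}{5}\right)\left(2 + \sqrt{10}\right)^n + \left(- \frac{5}{2} - \frac{3 \sqrt{10}}{5}\right)\left(2 - \sqrt{10}\right)^n.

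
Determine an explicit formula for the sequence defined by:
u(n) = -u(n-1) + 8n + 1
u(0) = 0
First-order linear with linear forcing.
Homogeneous solution: u_h(n) = A·(-1)^n.
Try particular u_p(n) = pn + q. Substituting:
  pn + q = -(p(n-1) + q) + 8n + 1.
Matching the n-coefficient: p = -p + 8 ⇒ p = 4.
Matching constants: q = p - q + 1 ⇒ q = \frac{5}{2}.
General: u(n) = A·(-1)^n + 4 n + \frac{5}{2}.
Apply u(0) = 0: A + \frac{5}{2} = 0 ⇒ A = - \frac{5}{2}.
So u(n) = - \frac{5 \left(-1\right)^{n}}{2} + 4 n + \frac{5}{2}.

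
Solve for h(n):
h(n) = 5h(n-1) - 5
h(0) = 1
First-order linear non-homogeneous.
Homogeneous solution: h_h(n) = A·(5)^n.
Try constant particular solution h_p = K: K = 5K - 5 ⇒ K = \frac{5}{4}.
General: h(n) = A·(5)^n + \frac{5}{4}.
Apply h(0) = 1: A + \frac{5}{4} = 1 ⇒ A = - \frac{1}{4}.
So h(n) = \frac{5}{4} - \frac{5^{n}}{4}.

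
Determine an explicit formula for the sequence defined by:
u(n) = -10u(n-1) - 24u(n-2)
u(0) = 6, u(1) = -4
Characteristic equation: x² + 10x + 24 = 0, which factors as (x - (-6))(x - (-4)) = 0.
Roots r₁ = -6, r₂ = -4 (distinct).
General solution: u(n) = A·(-6)^n + B·(-4)^n.
From u(0) = 6: A + B = 6.
From u(1) = -4: -6A - 4B = -4.
Solving: A = -10, B = 16.
So u(n) = 16 \left(-4\right)^{n} - 10 \left(-6\right)^{n}.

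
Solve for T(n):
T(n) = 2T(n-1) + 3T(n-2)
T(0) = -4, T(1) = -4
Characteristic equation: x² - 2x - 3 = 0, which factors as (x - (-1))(x - (3)) = 0.
Roots r₁ = -1, r₂ = 3 (distinct).
General solution: T(n) = A·(-1)^n + B·(3)^n.
From T(0) = -4: A + B = -4.
From T(1) = -4: -A + 3B = -4.
Solving: A = -2, B = -2.
So T(n) = - 2 \left(-1\right)^{n} - 2 \cdot 3^{n}.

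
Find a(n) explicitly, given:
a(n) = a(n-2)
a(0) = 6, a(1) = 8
Characteristic equation: x² - 1 = 0, which factors as (x - (1))(x - (-1)) = 0.
Roots r₁ = 1, r₂ = -1 (distinct).
General solution: a(n) = A·(1)^n + B·(-1)^n.
From a(0) = 6: A + B = 6.
From a(1) = 8: A - B = 8.
Solving: A = 7, B = -1.
So a(n) = 7 - \left(-1\right)^{n}.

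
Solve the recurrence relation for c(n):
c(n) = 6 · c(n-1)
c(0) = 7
Pure geometric recurrence with ratio 6.
By induction c(n) = c(0) · (6)^n = 7 \cdot 6^{n}.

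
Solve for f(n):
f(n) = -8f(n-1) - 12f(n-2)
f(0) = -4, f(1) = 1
Characteristic equation: x² + 8x + 12 = 0, which factors as (x - (-6))(x - (-2)) = 0.
Roots r₁ = -6, r₂ = -2 (distinct).
General solution: f(n) = A·(-6)^n + B·(-2)^n.
From f(0) = -4: A + B = -4.
From f(1) = 1: -6A - 2B = 1.
Solving: A = \frac{7}{4}, B = - \frac{23}{4}.
So f(n) = - \frac{23 \left(-2\right)^{n}}{4} + \frac{7 \left(-6\right)^{n}}{4}.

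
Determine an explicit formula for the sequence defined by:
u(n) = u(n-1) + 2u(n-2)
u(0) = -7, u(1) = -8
Characteristic equation: x² - x - 2 = 0, which factors as (x - (2))(x - (-1)) = 0.
Roots r₁ = 2, r₂ = -1 (distinct).
General solution: u(n) = A·(2)^n + B·(-1)^n.
From u(0) = -7: A + B = -7.
From u(1) = -8: 2A - B = -8.
Solving: A = -5, B = -2.
So u(n) = - 2 \left(-1\right)^{n} - 5 \cdot 2^{n}.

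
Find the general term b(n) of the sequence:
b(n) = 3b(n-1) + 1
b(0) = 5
First-order linear non-homogeneous.
Homogeneous solution: b_h(n) = A·(3)^n.
Try constant particular solution b_p = K: K = 3K + 1 ⇒ K = - \frac{1}{2}.
General: b(n) = A·(3)^n - \frac{1}{2}.
Apply b(0) = 5: A - \frac{1}{2} = 5 ⇒ A = \frac{11}{2}.
So b(n) = \frac{11 \cdot 3^{n}}{2} - \frac{1}{2}.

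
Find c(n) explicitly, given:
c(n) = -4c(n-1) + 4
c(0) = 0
First-order linear non-homogeneous.
Homogeneous solution: c_h(n) = A·(-4)^n.
Try constant particular solution c_p = K: K = -4K + 4 ⇒ K = \frac{4}{5}.
General: c(n) = A·(-4)^n + \frac{4}{5}.
Apply c(0) = 0: A + \frac{4}{5} = 0 ⇒ A = - \frac{4}{5}.
So c(n) = \frac{4}{5} - \frac{4 \left(-4\right)^{n}}{5}.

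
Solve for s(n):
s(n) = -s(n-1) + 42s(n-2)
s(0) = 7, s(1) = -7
Characteristic equation: x² + x - 42 = 0, which factors as (x - (-7))(x - (6)) = 0.
Roots r₁ = -7, r₂ = 6 (distinct).
General solution: s(n) = A·(-7)^n + B·(6)^n.
From s(0) = 7: A + B = 7.
From s(1) = -7: -7A + 6B = -7.
Solving: A = \frac{49}{13}, B = \frac{42}{13}.
So s(n) = \frac{49 \left(-7\right)^{n}}{13} + \frac{42 \cdot 6^{n}}{13}.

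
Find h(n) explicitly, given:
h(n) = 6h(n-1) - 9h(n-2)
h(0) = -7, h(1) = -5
Characteristic equation: x² - 6x + 9 = 0, which is (x - (3))².
Repeated root r = 3.
General solution: h(n) = (A + Bn)·(3)^n.
From h(0) = -7: A = -7.
From h(1) = -5: (A + B)·(3) = -5 ⇒ B = \frac{16}{3}.
So h(n) = \left(\frac{16 n}{3} - 7\right) \cdot (3)^n.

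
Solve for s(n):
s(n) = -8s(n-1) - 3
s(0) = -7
First-order linear non-homogeneous.
Homogeneous solution: s_h(n) = A·(-8)^n.
Try constant particular solution s_p = K: K = -8K - 3 ⇒ K = - \frac{1}{3}.
General: s(n) = A·(-8)^n - \frac{1}{3}.
Apply s(0) = -7: A - \frac{1}{3} = -7 ⇒ A = - \frac{20}{3}.
So s(n) = - \frac{20 \left(-8\right)^{n}}{3} - \frac{1}{3}.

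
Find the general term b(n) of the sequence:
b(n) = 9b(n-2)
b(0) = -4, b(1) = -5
Characteristic equation: x² - 9 = 0, which factors as (x - (-3))(x - (3)) = 0.
Roots r₁ = -3, r₂ = 3 (distinct).
General solution: b(n) = A·(-3)^n + B·(3)^n.
From b(0) = -4: A + B = -4.
From b(1) = -5: -3A + 3B = -5.
Solving: A = - \frac{7}{6}, B = - \frac{17}{6}.
So b(n) = - \frac{7 \left(-3\right)^{n}}{6} - \frac{17 \cdot 3^{n}}{6}.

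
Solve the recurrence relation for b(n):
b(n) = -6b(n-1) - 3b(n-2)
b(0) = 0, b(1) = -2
Characteristic equation: x² + 6x + 3 = 0.
Discriminant Δ = (-6)² + 4·(-3) = 24.
Roots r₁,₂ = (-6 ± √24)/2, so r₁ = -3 + \sqrt{6}, r₂ = -3 - \sqrt{6}.
General solution: b(n) = A·r₁^n + B·r₂^n.
From the initial conditions, A + B = 0 and r₁A + r₂B = -2.
Since r₁ - r₂ = √24: A = (-2 - (0)r₂)/√24 = - \frac{\sqrt{6}}{6}, and B = 0 - A = \frac{\sqrt{6}}{6}.
So b(n) = \left(- \frac{\sqrt{6}}{6}\right)\left(-3 + \sqrt{6}\right)^n + \left(\frac{\sqrt{6}}{6}\right)\left(-3 - \sqrt{6}\right)^n.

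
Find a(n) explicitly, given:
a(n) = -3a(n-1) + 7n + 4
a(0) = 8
First-order linear with linear forcing.
Homogeneous solution: a_h(n) = A·(-3)^n.
Try particular a_p(n) = pn + q. Substituting:
  pn + q = -3(p(n-1) + q) + 7n + 4.
Matching the n-coefficient: p = -3p + 7 ⇒ p = \frac{7}{4}.
Matching constants: q = 3p - 3q + 4 ⇒ q = \frac{37}{16}.
General: a(n) = A·(-3)^n + \frac{7 n}{4} + \frac{37}{16}.
Apply a(0) = 8: A + \frac{37}{16} = 8 ⇒ A = \frac{91}{16}.
So a(n) = \frac{91 \left(-3\right)^{n}}{16} + \frac{7 n}{4} + \frac{37}{16}.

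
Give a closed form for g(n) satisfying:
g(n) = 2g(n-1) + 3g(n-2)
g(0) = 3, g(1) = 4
Characteristic equation: x² - 2x - 3 = 0, which factors as (x - (3))(x - (-1)) = 0.
Roots r₁ = 3, r₂ = -1 (distinct).
General solution: g(n) = A·(3)^n + B·(-1)^n.
From g(0) = 3: A + B = 3.
From g(1) = 4: 3A - B = 4.
Solving: A = \frac{7}{4}, B = \frac{5}{4}.
So g(n) = \frac{5 \left(-1\right)^{n}}{4} + \frac{7 \cdot 3^{n}}{4}.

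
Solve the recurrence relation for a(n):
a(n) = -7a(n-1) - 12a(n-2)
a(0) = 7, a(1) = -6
Characteristic equation: x² + 7x + 12 = 0, which factors as (x - (-4))(x - (-3)) = 0.
Roots r₁ = -4, r₂ = -3 (distinct).
General solution: a(n) = A·(-4)^n + B·(-3)^n.
From a(0) = 7: A + B = 7.
From a(1) = -6: -4A - 3B = -6.
Solving: A = -15, B = 22.
So a(n) = 22 \left(-3\right)^{n} - 15 \left(-4\right)^{n}.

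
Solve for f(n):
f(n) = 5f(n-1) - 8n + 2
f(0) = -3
First-order linear with linear forcing.
Homogeneous solution: f_h(n) = A·(5)^n.
Try particular f_p(n) = pn + q. Substituting:
  pn + q = 5(p(n-1) + q) - 8n + 2.
Matching the n-coefficient: p = 5p - 8 ⇒ p = 2.
Matching constants: q = -5p + 5q + 2 ⇒ q = 2.
General: f(n) = A·(5)^n + 2 n + 2.
Apply f(0) = -3: A + 2 = -3 ⇒ A = -5.
So f(n) = - 5 \cdot 5^{n} + 2 n + 2.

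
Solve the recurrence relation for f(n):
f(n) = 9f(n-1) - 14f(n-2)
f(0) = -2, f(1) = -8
Characteristic equation: x² - 9x + 14 = 0, which factors as (x - (7))(x - (2)) = 0.
Roots r₁ = 7, r₂ = 2 (distinct).
General solution: f(n) = A·(7)^n + B·(2)^n.
From f(0) = -2: A + B = -2.
From f(1) = -8: 7A + 2B = -8.
Solving: A = - \frac{4}{5}, B = - \frac{6}{5}.
So f(n) = - \frac{6 \cdot 2^{n}}{5} - \frac{4 \cdot 7^{n}}{5}.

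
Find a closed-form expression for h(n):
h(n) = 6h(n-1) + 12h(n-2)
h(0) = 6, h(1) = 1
Characteristic equation: x² - 6x - 12 = 0.
Discriminant Δ = (6)² + 4·(12) = 84.
Roots r₁,₂ = (6 ± √84)/2, so r₁ = 3 + \sqrt{21}, r₂ = 3 - \sqrt{21}.
General solution: h(n) = A·r₁^n + B·r₂^n.
From the initial conditions, A + B = 6 and r₁A + r₂B = 1.
Since r₁ - r₂ = √84: A = (1 - (6)r₂)/√84 = 3 - \frac{17 \sqrt{21}}{42}, and B = 6 - A = \frac{17 \sqrt{21}}{42} + 3.
So h(n) = \left(3 - \frac{17 \sqrt{21}}{42}\right)\left(3 + \sqrt{21}\right)^n + \left(\frac{17 \sqrt{21}}{42} + 3\right)\left(3 - \sqrt{21}\right)^n.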